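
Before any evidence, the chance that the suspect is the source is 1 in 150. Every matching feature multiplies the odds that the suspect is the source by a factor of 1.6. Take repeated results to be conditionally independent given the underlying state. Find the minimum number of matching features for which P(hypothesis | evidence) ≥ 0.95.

Prior odds = (1/150)/(149/150) = 1/149.
Likelihood ratio per matching feature = 1.6.
Target posterior odds = 0.95/0.05 = 19.
Require 1.6ⁿ ≥ 19 ÷ (1/149) = 2831.
1.6¹⁶ ≈1844.67 falls short of 2831 but 1.6¹⁷ ≈2951.48 reaches it, so n = 17.

17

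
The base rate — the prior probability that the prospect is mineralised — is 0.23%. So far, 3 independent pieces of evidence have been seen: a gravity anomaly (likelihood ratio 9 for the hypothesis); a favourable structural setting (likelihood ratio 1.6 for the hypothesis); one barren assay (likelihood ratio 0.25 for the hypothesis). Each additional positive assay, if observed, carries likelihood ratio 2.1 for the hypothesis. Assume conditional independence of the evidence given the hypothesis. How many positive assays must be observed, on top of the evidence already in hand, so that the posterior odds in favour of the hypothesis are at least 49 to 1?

12

Prior odds = 0.0023/0.9977 = 23/9977.
Combined Bayes factor of the evidence already in hand = 9 × 1.6 × 0.25 = 3.6.
Odds after that evidence = (23/9977) × 3.6 = 414/49885.
Target odds = 49.
Need 2.1ⁿ ≥ 49 ÷ (414/49885) = 2444365/414.
2.1¹¹ ≈3502.78 falls short of 2444365/414 but 2.1¹² ≈7355.83 reaches it, so n = 12.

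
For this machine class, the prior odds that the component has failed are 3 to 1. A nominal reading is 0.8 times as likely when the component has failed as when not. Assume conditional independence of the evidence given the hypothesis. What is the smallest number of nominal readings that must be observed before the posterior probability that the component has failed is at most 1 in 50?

Prior odds = 3.
Likelihood ratio per nominal reading = 0.8.
Target odds: 0.02 ÷ 0.98 = 1/49.
Need 3 × 0.8ⁿ ≤ 1/49, i.e. 0.8ⁿ ≤ 1/147.
0.8²² ≈0.0073787 is still above 1/147 but 0.8²³ ≈0.00590296 is at or below it, so n = 23.

23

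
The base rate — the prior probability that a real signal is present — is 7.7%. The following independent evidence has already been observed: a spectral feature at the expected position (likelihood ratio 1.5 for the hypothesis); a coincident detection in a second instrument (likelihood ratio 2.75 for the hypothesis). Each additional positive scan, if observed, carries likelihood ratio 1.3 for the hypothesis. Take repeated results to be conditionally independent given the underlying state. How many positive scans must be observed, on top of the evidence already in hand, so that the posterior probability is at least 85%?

11

Prior odds = 0.077/0.923 = 77/923.
Combined Bayes factor of the evidence already in hand = 1.5 × 2.75 = 4.125.
Odds after that evidence = (77/923) × 4.125 = 2541/7384.
Target odds = 0.85/0.15 = 17/3.
Need 1.3ⁿ ≥ 17/3 ÷ (2541/7384) = 125528/7623.
1.3¹⁰ ≈13.7858 falls short of 125528/7623 but 1.3¹¹ ≈17.9216 reaches it, so n = 11.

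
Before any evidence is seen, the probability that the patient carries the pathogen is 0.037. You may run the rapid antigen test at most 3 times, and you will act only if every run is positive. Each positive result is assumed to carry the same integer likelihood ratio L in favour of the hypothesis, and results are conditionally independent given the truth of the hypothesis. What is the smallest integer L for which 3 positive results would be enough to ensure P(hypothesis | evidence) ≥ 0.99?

Prior odds = 0.037/0.963 = 37/963.
Target odds = 0.99/0.01 = 99.
Need L³ ≥ 99 ÷ (37/963) = 95337/37.
13³ = 2197 < 95337/37 ≤ 2744 = 14³, so L = 14.

14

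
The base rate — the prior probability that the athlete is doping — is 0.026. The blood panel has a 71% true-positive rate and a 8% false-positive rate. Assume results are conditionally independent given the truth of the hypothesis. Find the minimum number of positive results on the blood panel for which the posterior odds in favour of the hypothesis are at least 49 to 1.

4

Prior odds = 0.026/0.974 = 13/487.
Likelihood ratio of a positive result = 0.71/0.08 = 8.875.
Target odds = 49.
Need (13/487) × 8.875ⁿ ≥ 49, i.e. 8.875ⁿ ≥ 23863/13.
8.875³ = 357911/512 falls short of 23863/13 but 8.875⁴ = 25411681/4096 reaches it, so n = 4.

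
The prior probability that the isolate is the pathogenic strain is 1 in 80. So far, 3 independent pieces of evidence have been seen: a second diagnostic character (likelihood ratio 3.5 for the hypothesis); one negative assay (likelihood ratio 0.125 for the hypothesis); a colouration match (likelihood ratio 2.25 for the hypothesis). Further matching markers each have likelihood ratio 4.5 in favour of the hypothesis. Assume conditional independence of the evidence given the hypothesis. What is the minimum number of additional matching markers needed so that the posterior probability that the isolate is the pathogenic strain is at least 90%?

Prior odds = 0.0125/0.9875 = 1/79.
Combined Bayes factor of the evidence already in hand = 3.5 × 0.125 × 2.25 = 0.984375.
Odds after that evidence = (1/79) × 0.984375 = 63/5056.
Target odds = 0.9/0.1 = 9.
Need 4.5ⁿ ≥ 9 ÷ (63/5056) = 5056/7.
4.5⁴ = 410.0625 falls short of 5056/7 but 4.5⁵ = 1845.28125 reaches it, so n = 5.

5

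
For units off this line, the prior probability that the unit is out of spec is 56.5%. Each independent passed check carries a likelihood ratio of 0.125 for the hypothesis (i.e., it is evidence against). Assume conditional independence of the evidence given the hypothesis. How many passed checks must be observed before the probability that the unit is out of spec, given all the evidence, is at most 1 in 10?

2

Prior odds: 0.565 ÷ 0.435 = 113/87.
Likelihood ratio per passed check = 0.125.
Target odds: 0.1 ÷ 0.9 = 1/9.
Need (113/87) × 0.125ⁿ ≤ 1/9, i.e. 0.125ⁿ ≤ 29/339.
0.125¹ = 0.125 is still above 29/339 but 0.125² = 0.015625 is at or below it, so n = 2.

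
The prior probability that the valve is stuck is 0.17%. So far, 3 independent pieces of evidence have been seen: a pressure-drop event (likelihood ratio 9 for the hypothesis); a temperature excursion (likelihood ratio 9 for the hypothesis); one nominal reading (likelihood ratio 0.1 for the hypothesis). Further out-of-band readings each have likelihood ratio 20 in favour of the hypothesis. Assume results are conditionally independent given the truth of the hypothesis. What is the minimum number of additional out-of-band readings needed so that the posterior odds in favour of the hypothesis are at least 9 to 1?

Prior odds = 0.0017/0.9983 = 17/9983.
Combined Bayes factor of the evidence already in hand = 9 × 9 × 0.1 = 8.1.
Odds after that evidence = (17/9983) × 8.1 = 1377/99830.
Target odds = 9.
Need 20ⁿ ≥ 9 ÷ (1377/99830) = 99830/153.
20² = 400 falls short of 99830/153 but 20³ = 8000 reaches it, so n = 3.

3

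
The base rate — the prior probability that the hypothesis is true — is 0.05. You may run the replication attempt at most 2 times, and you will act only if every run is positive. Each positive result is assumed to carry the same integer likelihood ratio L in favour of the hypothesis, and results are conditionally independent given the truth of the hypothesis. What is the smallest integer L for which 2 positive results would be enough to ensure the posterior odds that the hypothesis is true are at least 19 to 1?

Prior odds = 0.05/0.95 = 1/19.
Target odds = 19.
Need L² ≥ 19 ÷ (1/19) = 361.
18² = 324 < 361 ≤ 361 = 19², so L = 19.

19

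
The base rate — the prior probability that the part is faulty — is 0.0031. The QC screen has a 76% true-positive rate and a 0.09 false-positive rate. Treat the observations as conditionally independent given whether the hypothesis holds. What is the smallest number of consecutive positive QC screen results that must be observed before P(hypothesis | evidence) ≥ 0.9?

4

Prior odds: 0.0031 ÷ 0.9969 = 31/9969.
Likelihood ratio of a positive result = 0.76/0.09 = 76/9.
Target posterior odds = 0.9/0.1 = 9.
Need (31/9969) × (76/9)ⁿ ≥ 9, i.e. (76/9)ⁿ ≥ 89721/31.
(76/9)³ = 438976/729 falls short of 89721/31 but (76/9)⁴ = 33362176/6561 reaches it, so n = 4.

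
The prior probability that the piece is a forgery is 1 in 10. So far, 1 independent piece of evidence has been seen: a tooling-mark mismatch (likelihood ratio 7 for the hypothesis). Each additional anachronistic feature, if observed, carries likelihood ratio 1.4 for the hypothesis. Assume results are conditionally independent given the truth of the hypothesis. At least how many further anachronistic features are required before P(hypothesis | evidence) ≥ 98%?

13

Prior odds = 0.1/0.9 = 1/9.
Bayes factor of the evidence already in hand = 7.
Odds after that evidence = (1/9) × 7 = 7/9.
Target odds = 0.98/0.02 = 49.
Need 1.4ⁿ ≥ 49 ÷ (7/9) = 63.
1.4¹² ≈56.6939 falls short of 63 but 1.4¹³ ≈79.3715 reaches it, so n = 13.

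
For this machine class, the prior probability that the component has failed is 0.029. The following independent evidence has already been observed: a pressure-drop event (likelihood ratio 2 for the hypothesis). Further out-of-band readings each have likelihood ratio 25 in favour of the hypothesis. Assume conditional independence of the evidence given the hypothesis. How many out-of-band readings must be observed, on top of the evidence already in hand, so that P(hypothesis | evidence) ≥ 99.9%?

4

Prior odds = 0.029/0.971 = 29/971.
Bayes factor of the evidence already in hand = 2.
Odds after that evidence = (29/971) × 2 = 58/971.
Target odds = 0.999/0.001 = 999.
Need 25ⁿ ≥ 999 ÷ (58/971) = 970029/58.
25³ = 15625 falls short of 970029/58 but 25⁴ = 390625 reaches it, so n = 4.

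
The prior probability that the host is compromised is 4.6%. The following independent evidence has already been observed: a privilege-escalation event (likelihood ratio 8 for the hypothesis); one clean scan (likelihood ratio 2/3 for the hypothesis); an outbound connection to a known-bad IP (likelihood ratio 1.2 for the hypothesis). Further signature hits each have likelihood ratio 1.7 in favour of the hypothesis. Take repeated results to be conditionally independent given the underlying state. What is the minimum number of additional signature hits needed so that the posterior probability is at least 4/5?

5

Prior odds = 0.046/0.954 = 23/477.
Combined Bayes factor of the evidence already in hand = 8 × (2/3) × 1.2 = 6.4.
Odds after that evidence = (23/477) × 6.4 = 736/2385.
Target odds = 0.8/0.2 = 4.
Need 1.7ⁿ ≥ 4 ÷ (736/2385) = 2385/184.
1.7⁴ = 8.3521 falls short of 2385/184 but 1.7⁵ = 1419857/100000 reaches it, so n = 5.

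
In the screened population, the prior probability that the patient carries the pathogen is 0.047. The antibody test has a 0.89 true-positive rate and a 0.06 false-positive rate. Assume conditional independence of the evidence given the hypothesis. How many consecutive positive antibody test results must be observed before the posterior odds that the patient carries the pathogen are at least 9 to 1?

2

Prior odds: 0.047 ÷ 0.953 = 47/953.
Likelihood ratio of a positive result = 0.89/0.06 = 89/6.
Target odds = 9.
Require (89/6)ⁿ ≥ 9 ÷ (47/953) = 8577/47.
(89/6)¹ = 89/6 falls short of 8577/47 but (89/6)² = 7921/36 reaches it, so n = 2.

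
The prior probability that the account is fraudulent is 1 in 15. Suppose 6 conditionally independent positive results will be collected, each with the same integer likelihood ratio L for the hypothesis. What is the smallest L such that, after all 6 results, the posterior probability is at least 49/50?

3

Prior odds = (1/15)/(14/15) = 1/14.
Target odds = 0.98/0.02 = 49.
Need L⁶ ≥ 49 ÷ (1/14) = 686.
2⁶ = 64 < 686 ≤ 729 = 3⁶, so L = 3.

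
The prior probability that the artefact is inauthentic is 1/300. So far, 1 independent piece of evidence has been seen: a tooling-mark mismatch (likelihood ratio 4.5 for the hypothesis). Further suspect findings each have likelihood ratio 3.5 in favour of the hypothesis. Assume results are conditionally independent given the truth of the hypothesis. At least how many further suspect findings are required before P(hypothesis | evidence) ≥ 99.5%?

8

Prior odds = (1/300)/(299/300) = 1/299.
Bayes factor of the evidence already in hand = 4.5.
Odds after that evidence = (1/299) × 4.5 = 9/598.
Target odds = 0.995/0.005 = 199.
Need 3.5ⁿ ≥ 199 ÷ (9/598) = 119002/9.
3.5⁷ = 823543/128 falls short of 119002/9 but 3.5⁸ = 5764801/256 reaches it, so n = 8.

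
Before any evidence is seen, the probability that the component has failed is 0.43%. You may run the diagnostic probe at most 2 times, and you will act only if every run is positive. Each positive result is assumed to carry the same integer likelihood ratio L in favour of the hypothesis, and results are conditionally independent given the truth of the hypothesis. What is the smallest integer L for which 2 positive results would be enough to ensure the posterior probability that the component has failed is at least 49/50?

Prior odds = 0.0043/0.9957 = 43/9957.
Target odds = 0.98/0.02 = 49.
Need L² ≥ 49 ÷ (43/9957) = 487893/43.
106² = 11236 < 487893/43 ≤ 11449 = 107², so L = 107.

107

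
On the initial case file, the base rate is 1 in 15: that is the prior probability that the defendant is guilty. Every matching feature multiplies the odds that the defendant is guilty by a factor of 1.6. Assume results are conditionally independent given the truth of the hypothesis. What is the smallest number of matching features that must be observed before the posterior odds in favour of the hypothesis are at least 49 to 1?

14

Prior odds: (1/15) ÷ (14/15) = 1/14.
Likelihood ratio per matching feature = 1.6.
Target odds = 49.
Need (1/14) × 1.6ⁿ ≥ 49, i.e. 1.6ⁿ ≥ 686.
1.6¹³ ≈450.36 falls short of 686 but 1.6¹⁴ ≈720.576 reaches it, so n = 14.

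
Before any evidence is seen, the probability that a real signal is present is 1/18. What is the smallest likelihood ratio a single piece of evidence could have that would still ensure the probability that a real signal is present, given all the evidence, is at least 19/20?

323

Prior odds = (1/18)/(17/18) = 1/17.
Target odds = 0.95/0.05 = 19.
Required Bayes factor = 19 ÷ (1/17) = 323.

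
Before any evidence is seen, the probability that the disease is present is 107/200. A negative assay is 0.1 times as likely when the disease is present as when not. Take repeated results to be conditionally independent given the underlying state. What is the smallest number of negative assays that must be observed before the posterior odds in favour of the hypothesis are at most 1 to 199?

Prior odds: 0.535 ÷ 0.465 = 107/93.
Likelihood ratio per negative assay = 0.1.
Target odds = 1/199.
Require 0.1ⁿ ≤ 1/199 ÷ (107/93) = 93/21293.
0.1² = 0.01 is still above 93/21293 but 0.1³ = 0.001 is at or below it, so n = 3.

3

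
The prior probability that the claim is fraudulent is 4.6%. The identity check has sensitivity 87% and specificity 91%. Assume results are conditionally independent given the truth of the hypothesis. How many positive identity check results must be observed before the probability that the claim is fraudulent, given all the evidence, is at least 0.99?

Prior odds = 0.046/0.954 = 23/477.
False-positive rate = 1 − 0.91 = 0.09; likelihood ratio of a positive = 0.87/0.09 = 29/3.
Target posterior odds = 0.99/0.01 = 99.
Require (29/3)ⁿ ≥ 99 ÷ (23/477) = 47223/23.
(29/3)³ = 24389/27 falls short of 47223/23 but (29/3)⁴ = 707281/81 reaches it, so n = 4.

4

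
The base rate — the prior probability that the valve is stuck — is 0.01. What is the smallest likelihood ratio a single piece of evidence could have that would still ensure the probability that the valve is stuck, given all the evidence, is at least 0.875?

Prior odds = 0.01/0.99 = 1/99.
Target odds = 0.875/0.125 = 7.
Required Bayes factor = 7 ÷ (1/99) = 693.

693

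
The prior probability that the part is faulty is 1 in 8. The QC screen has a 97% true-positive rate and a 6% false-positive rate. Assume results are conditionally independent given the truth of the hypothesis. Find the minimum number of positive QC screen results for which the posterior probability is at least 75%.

Prior odds = 0.125/0.875 = 1/7.
Likelihood ratio of a positive result = 0.97/0.06 = 97/6.
Target posterior odds = 0.75/0.25 = 3.
Need (1/7) × (97/6)ⁿ ≥ 3, i.e. (97/6)ⁿ ≥ 21.
(97/6)¹ = 97/6 falls short of 21 but (97/6)² = 9409/36 reaches it, so n = 2.

2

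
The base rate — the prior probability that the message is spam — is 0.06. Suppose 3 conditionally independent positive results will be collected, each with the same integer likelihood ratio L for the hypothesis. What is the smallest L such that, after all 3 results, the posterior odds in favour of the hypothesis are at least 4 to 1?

Prior odds = 0.06/0.94 = 3/47.
Target odds = 4.
Need L³ ≥ 4 ÷ (3/47) = 188/3.
3³ = 27 < 188/3 ≤ 64 = 4³, so L = 4.

4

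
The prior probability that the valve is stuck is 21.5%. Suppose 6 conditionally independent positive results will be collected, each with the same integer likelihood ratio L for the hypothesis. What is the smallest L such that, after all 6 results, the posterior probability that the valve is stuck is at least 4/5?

Prior odds = 0.215/0.785 = 43/157.
Target odds = 0.8/0.2 = 4.
Need L⁶ ≥ 4 ÷ (43/157) = 628/43.
1⁶ = 1 < 628/43 ≤ 64 = 2⁶, so L = 2.

2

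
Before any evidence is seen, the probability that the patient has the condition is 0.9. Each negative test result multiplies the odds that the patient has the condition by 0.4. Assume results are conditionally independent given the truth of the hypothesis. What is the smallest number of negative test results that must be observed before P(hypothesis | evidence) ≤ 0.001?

10

Prior odds: 0.9 ÷ 0.1 = 9.
Likelihood ratio per negative test result = 0.4.
Target odds: 0.001 ÷ 0.999 = 1/999.
Require 0.4ⁿ ≤ 1/999 ÷ 9 = 1/8991.
0.4⁹ = 512/1953125 is still above 1/8991 but 0.4¹⁰ = 1024/9765625 is at or below it, so n = 10.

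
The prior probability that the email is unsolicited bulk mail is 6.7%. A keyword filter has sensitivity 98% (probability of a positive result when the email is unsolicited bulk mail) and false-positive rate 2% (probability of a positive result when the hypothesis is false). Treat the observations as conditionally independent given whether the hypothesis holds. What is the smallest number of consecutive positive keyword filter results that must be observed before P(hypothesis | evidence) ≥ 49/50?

Prior odds = 0.067/0.933 = 67/933.
Likelihood ratio of a positive result = 0.98/0.02 = 49.
Target odds: 0.98 ÷ 0.02 = 49.
Need (67/933) × 49ⁿ ≥ 49, i.e. 49ⁿ ≥ 45717/67.
49¹ = 49 falls short of 45717/67 but 49² = 2401 reaches it, so n = 2.

2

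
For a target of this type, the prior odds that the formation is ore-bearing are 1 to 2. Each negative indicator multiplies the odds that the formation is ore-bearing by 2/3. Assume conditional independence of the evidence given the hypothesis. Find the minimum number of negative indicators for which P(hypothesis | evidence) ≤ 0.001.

Prior odds = 0.5.
Likelihood ratio per negative indicator = 2/3.
Target posterior odds = 0.001/0.999 = 1/999.
Require (2/3)ⁿ ≤ 1/999 ÷ 0.5 = 2/999.
(2/3)¹⁵ = 32768/14348907 is still above 2/999 but (2/3)¹⁶ = 65536/43046721 is at or below it, so n = 16.

16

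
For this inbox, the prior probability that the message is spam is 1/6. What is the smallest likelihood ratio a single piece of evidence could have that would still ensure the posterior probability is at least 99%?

495

Prior odds = (1/6)/(5/6) = 0.2.
Target odds = 0.99/0.01 = 99.
Required Bayes factor = 99 ÷ 0.2 = 495.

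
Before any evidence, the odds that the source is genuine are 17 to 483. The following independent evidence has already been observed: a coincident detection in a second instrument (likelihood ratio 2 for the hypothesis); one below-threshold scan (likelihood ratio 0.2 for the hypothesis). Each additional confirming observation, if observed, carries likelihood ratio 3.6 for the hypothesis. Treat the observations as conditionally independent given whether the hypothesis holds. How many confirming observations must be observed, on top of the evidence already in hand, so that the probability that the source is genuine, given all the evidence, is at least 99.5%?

Prior odds = 17/483.
Combined Bayes factor of the evidence already in hand = 2 × 0.2 = 0.4.
Odds after that evidence = (17/483) × 0.4 = 34/2415.
Target odds = 0.995/0.005 = 199.
Need 3.6ⁿ ≥ 199 ÷ (34/2415) = 480585/34.
3.6⁷ = 612220032/78125 falls short of 480585/34 but 3.6⁸ ≈28211.1 reaches it, so n = 8.

8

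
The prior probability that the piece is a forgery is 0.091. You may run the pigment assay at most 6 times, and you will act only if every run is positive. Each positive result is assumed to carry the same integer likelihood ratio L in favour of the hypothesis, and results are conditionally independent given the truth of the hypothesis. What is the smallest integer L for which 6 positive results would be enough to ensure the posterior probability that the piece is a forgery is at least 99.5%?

4

Prior odds = 0.091/0.909 = 91/909.
Target odds = 0.995/0.005 = 199.
Need L⁶ ≥ 199 ÷ (91/909) = 180891/91.
3⁶ = 729 < 180891/91 ≤ 4096 = 4⁶, so L = 4.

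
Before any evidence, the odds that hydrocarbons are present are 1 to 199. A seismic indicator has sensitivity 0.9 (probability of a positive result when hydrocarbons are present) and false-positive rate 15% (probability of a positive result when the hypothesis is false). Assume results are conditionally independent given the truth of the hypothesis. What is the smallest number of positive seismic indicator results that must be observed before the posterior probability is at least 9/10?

5

Prior odds = 1/199.
Likelihood ratio of a positive result = 0.9/0.15 = 6.
Target posterior odds = 0.9/0.1 = 9.
Require 6ⁿ ≥ 9 ÷ (1/199) = 1791.
6⁴ = 1296 falls short of 1791 but 6⁵ = 7776 reaches it, so n = 5.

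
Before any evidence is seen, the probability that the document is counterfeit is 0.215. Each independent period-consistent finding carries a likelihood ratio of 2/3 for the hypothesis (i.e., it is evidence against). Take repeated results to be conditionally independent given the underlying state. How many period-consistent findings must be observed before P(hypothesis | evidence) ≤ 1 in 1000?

14

Prior odds = 0.215/0.785 = 43/157.
Likelihood ratio per period-consistent finding = 2/3.
Target odds: 0.001 ÷ 0.999 = 1/999.
Need (43/157) × (2/3)ⁿ ≤ 1/999, i.e. (2/3)ⁿ ≤ 157/42957.
(2/3)¹³ = 8192/1594323 is still above 157/42957 but (2/3)¹⁴ = 16384/4782969 is at or below it, so n = 14.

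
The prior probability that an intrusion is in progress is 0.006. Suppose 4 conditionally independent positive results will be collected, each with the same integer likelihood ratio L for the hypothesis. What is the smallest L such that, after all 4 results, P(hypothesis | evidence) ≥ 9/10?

7

Prior odds = 0.006/0.994 = 3/497.
Target odds = 0.9/0.1 = 9.
Need L⁴ ≥ 9 ÷ (3/497) = 1491.
6⁴ = 1296 < 1491 ≤ 2401 = 7⁴, so L = 7.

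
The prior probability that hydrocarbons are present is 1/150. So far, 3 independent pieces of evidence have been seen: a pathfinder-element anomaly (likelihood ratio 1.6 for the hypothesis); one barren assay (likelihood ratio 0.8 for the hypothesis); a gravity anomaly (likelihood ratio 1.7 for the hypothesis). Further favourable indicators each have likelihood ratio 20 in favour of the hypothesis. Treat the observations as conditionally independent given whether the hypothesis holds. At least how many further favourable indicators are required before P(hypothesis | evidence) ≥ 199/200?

4

Prior odds = (1/150)/(149/150) = 1/149.
Combined Bayes factor of the evidence already in hand = 1.6 × 0.8 × 1.7 = 2.176.
Odds after that evidence = (1/149) × 2.176 = 272/18625.
Target odds = 0.995/0.005 = 199.
Need 20ⁿ ≥ 199 ÷ (272/18625) = 3706375/272.
20³ = 8000 falls short of 3706375/272 but 20⁴ = 160000 reaches it, so n = 4.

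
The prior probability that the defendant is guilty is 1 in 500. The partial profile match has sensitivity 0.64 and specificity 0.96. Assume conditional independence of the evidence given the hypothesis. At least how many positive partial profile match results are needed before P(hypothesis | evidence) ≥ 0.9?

4

Prior odds: 0.002 ÷ 0.998 = 1/499.
False-positive rate = 1 − 0.96 = 0.04; likelihood ratio of a positive = 0.64/0.04 = 16.
Target odds: 0.9 ÷ 0.1 = 9.
Require 16ⁿ ≥ 9 ÷ (1/499) = 4491.
16³ = 4096 falls short of 4491 but 16⁴ = 65536 reaches it, so n = 4.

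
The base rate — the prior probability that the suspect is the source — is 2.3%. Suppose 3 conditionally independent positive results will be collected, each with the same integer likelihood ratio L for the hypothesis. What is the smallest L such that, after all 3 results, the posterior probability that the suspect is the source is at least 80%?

Prior odds = 0.023/0.977 = 23/977.
Target odds = 0.8/0.2 = 4.
Need L³ ≥ 4 ÷ (23/977) = 3908/23.
5³ = 125 < 3908/23 ≤ 216 = 6³, so L = 6.

6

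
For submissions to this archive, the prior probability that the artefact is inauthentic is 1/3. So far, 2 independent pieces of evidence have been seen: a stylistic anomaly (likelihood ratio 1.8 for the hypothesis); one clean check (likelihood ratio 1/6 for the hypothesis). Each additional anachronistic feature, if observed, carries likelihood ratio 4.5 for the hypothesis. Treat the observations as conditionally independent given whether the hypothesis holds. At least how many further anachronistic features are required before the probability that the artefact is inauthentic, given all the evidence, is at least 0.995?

5

Prior odds = (1/3)/(2/3) = 0.5.
Combined Bayes factor of the evidence already in hand = 1.8 × (1/6) = 0.3.
Odds after that evidence = 0.5 × 0.3 = 0.15.
Target odds = 0.995/0.005 = 199.
Need 4.5ⁿ ≥ 199 ÷ 0.15 = 3980/3.
4.5⁴ = 410.0625 falls short of 3980/3 but 4.5⁵ = 1845.28125 reaches it, so n = 5.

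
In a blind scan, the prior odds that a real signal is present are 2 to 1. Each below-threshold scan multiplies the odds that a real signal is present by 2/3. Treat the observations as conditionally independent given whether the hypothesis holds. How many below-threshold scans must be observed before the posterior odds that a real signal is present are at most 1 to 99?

14

Prior odds = 2.
Likelihood ratio per below-threshold scan = 2/3.
Target odds = 1/99.
Require (2/3)ⁿ ≤ 1/99 ÷ 2 = 1/198.
(2/3)¹³ = 8192/1594323 is still above 1/198 but (2/3)¹⁴ = 16384/4782969 is at or below it, so n = 14.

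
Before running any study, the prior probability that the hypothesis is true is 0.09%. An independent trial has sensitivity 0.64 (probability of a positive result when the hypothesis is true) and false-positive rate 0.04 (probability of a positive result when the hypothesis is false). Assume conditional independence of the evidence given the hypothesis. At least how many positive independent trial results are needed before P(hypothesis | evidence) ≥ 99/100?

5

Prior odds = 0.0009/0.9991 = 9/9991.
Likelihood ratio of a positive result = 0.64/0.04 = 16.
Target odds: 0.99 ÷ 0.01 = 99.
Require 16ⁿ ≥ 99 ÷ (9/9991) = 109901.
16⁴ = 65536 falls short of 109901 but 16⁵ = 1048576 reaches it, so n = 5.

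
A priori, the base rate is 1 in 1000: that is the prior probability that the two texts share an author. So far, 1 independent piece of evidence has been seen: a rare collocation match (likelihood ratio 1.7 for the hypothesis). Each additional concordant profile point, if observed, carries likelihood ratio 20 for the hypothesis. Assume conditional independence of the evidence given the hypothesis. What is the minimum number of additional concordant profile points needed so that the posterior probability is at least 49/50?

Prior odds = 0.001/0.999 = 1/999.
Bayes factor of the evidence already in hand = 1.7.
Odds after that evidence = (1/999) × 1.7 = 17/9990.
Target odds = 0.98/0.02 = 49.
Need 20ⁿ ≥ 49 ÷ (17/9990) = 489510/17.
20³ = 8000 falls short of 489510/17 but 20⁴ = 160000 reaches it, so n = 4.

4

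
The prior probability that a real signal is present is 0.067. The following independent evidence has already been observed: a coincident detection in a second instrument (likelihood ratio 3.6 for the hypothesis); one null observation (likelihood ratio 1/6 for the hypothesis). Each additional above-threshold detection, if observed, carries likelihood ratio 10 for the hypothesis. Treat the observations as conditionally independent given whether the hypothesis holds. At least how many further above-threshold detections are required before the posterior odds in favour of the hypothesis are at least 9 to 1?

3

Prior odds = 0.067/0.933 = 67/933.
Combined Bayes factor of the evidence already in hand = 3.6 × (1/6) = 0.6.
Odds after that evidence = (67/933) × 0.6 = 67/1555.
Target odds = 9.
Need 10ⁿ ≥ 9 ÷ (67/1555) = 13995/67.
10² = 100 falls short of 13995/67 but 10³ = 1000 reaches it, so n = 3.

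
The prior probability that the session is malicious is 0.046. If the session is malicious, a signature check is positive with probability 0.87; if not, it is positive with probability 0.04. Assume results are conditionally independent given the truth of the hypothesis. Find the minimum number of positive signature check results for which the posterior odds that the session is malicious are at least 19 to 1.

2

Prior odds = 0.046/0.954 = 23/477.
Likelihood ratio of a positive = 0.87/0.04 = 21.75.
Target odds = 19.
Require 21.75ⁿ ≥ 19 ÷ (23/477) = 9063/23.
21.75¹ = 21.75 falls short of 9063/23 but 21.75² = 473.0625 reaches it, so n = 2.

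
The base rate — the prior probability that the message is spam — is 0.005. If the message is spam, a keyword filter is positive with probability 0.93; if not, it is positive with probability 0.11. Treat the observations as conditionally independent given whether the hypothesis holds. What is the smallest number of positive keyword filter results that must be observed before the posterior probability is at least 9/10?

Prior odds: 0.005 ÷ 0.995 = 1/199.
Likelihood ratio of a positive = 0.93/0.11 = 93/11.
Target posterior odds = 0.9/0.1 = 9.
Require (93/11)ⁿ ≥ 9 ÷ (1/199) = 1791.
(93/11)³ = 804357/1331 falls short of 1791 but (93/11)⁴ = 74805201/14641 reaches it, so n = 4.

4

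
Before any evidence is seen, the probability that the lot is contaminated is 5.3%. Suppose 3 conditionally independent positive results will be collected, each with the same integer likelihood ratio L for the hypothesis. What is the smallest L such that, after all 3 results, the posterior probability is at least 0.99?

13

Prior odds = 0.053/0.947 = 53/947.
Target odds = 0.99/0.01 = 99.
Need L³ ≥ 99 ÷ (53/947) = 93753/53.
12³ = 1728 < 93753/53 ≤ 2197 = 13³, so L = 13.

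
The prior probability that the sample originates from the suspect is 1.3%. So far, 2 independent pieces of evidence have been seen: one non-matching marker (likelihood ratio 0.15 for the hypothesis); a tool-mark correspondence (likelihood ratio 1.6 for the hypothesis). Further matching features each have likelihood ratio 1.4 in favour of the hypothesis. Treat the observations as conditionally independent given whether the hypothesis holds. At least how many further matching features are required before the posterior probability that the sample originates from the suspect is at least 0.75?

Prior odds = 0.013/0.987 = 13/987.
Combined Bayes factor of the evidence already in hand = 0.15 × 1.6 = 0.24.
Odds after that evidence = (13/987) × 0.24 = 26/8225.
Target odds = 0.75/0.25 = 3.
Need 1.4ⁿ ≥ 3 ÷ (26/8225) = 24675/26.
1.4²⁰ ≈836.683 falls short of 24675/26 but 1.4²¹ ≈1171.36 reaches it, so n = 21.

21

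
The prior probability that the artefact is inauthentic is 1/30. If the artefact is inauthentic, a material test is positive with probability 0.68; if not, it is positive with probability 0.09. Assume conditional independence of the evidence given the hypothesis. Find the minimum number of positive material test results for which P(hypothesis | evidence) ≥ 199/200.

5

Prior odds = (1/30)/(29/30) = 1/29.
Likelihood ratio of a positive = 0.68/0.09 = 68/9.
Target posterior odds = 0.995/0.005 = 199.
Need (1/29) × (68/9)ⁿ ≥ 199, i.e. (68/9)ⁿ ≥ 5771.
(68/9)⁴ = 21381376/6561 falls short of 5771 but (68/9)⁵ ≈24622.5 reaches it, so n = 5.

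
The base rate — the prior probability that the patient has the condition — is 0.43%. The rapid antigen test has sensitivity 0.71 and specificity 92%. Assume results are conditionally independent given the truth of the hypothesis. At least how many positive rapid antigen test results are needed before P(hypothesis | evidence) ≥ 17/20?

Prior odds = 0.0043/0.9957 = 43/9957.
False-positive rate = 1 − 0.92 = 0.08; likelihood ratio of a positive = 0.71/0.08 = 8.875.
Target odds: 0.85 ÷ 0.15 = 17/3.
Require 8.875ⁿ ≥ 17/3 ÷ (43/9957) = 56423/43.
8.875³ = 357911/512 falls short of 56423/43 but 8.875⁴ = 25411681/4096 reaches it, so n = 4.

4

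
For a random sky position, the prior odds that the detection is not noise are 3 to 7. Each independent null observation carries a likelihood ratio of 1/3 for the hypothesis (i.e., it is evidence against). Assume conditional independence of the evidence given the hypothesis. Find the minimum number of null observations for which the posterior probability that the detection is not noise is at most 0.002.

5

Prior odds = 3/7.
Likelihood ratio per null observation = 1/3.
Target odds: 0.002 ÷ 0.998 = 1/499.
Need (3/7) × (1/3)ⁿ ≤ 1/499, i.e. (1/3)ⁿ ≤ 7/1497.
(1/3)⁴ = 1/81 is still above 7/1497 but (1/3)⁵ = 1/243 is at or below it, so n = 5.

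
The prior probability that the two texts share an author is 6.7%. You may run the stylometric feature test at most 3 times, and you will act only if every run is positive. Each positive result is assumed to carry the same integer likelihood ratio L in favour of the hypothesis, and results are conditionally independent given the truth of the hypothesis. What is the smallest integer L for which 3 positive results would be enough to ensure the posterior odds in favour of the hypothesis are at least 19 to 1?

Prior odds = 0.067/0.933 = 67/933.
Target odds = 19.
Need L³ ≥ 19 ÷ (67/933) = 17727/67.
6³ = 216 < 17727/67 ≤ 343 = 7³, so L = 7.

7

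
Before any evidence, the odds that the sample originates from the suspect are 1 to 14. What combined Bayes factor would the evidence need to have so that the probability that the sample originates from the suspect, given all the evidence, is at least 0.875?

98

Prior odds = 1/14.
Target odds = 0.875/0.125 = 7.
Required Bayes factor = 7 ÷ (1/14) = 98.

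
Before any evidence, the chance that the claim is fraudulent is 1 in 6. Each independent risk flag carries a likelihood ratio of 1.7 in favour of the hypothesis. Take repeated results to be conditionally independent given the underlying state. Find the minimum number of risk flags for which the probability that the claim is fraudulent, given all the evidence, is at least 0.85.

Prior odds: (1/6) ÷ (5/6) = 0.2.
Likelihood ratio per risk flag = 1.7.
Target odds: 0.85 ÷ 0.15 = 17/3.
Require 1.7ⁿ ≥ 17/3 ÷ 0.2 = 85/3.
1.7⁶ = 24137569/1000000 falls short of 85/3 but 1.7⁷ = 410338673/10000000 reaches it, so n = 7.

7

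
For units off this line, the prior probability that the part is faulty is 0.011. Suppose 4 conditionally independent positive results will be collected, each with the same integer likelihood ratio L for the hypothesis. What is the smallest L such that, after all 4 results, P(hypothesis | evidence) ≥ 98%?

Prior odds = 0.011/0.989 = 11/989.
Target odds = 0.98/0.02 = 49.
Need L⁴ ≥ 49 ÷ (11/989) = 48461/11.
8⁴ = 4096 < 48461/11 ≤ 6561 = 9⁴, so L = 9.

9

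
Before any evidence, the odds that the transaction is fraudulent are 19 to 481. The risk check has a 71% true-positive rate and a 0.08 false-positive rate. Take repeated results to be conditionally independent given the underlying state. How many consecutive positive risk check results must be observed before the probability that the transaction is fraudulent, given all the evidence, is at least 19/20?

3

Prior odds = 19/481.
Likelihood ratio of a positive result = 0.71/0.08 = 8.875.
Target posterior odds = 0.95/0.05 = 19.
Require 8.875ⁿ ≥ 19 ÷ (19/481) = 481.
8.875² = 78.765625 falls short of 481 but 8.875³ = 357911/512 reaches it, so n = 3.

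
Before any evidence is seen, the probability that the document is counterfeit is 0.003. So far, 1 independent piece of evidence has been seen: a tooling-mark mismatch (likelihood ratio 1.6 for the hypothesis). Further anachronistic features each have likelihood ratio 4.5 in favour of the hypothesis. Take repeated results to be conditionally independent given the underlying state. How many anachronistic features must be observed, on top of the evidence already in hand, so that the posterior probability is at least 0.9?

Prior odds = 0.003/0.997 = 3/997.
Bayes factor of the evidence already in hand = 1.6.
Odds after that evidence = (3/997) × 1.6 = 24/4985.
Target odds = 0.9/0.1 = 9.
Need 4.5ⁿ ≥ 9 ÷ (24/4985) = 1869.375.
4.5⁵ = 1845.28125 falls short of 1869.375 but 4.5⁶ = 8303.765625 reaches it, so n = 6.

6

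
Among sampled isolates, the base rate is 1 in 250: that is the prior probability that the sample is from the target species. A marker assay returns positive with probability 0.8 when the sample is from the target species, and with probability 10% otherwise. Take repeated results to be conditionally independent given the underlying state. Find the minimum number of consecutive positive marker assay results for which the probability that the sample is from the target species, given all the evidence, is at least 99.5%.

Prior odds = 0.004/0.996 = 1/249.
Likelihood ratio of a positive result = 0.8/0.1 = 8.
Target odds: 0.995 ÷ 0.005 = 199.
Require 8ⁿ ≥ 199 ÷ (1/249) = 49551.
8⁵ = 32768 falls short of 49551 but 8⁶ = 262144 reaches it, so n = 6.

6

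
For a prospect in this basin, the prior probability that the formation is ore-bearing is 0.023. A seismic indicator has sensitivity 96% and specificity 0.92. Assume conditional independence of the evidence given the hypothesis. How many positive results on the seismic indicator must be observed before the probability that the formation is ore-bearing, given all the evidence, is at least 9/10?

3

Prior odds: 0.023 ÷ 0.977 = 23/977.
False-positive rate = 1 − 0.92 = 0.08; likelihood ratio of a positive = 0.96/0.08 = 12.
Target odds: 0.9 ÷ 0.1 = 9.
Need (23/977) × 12ⁿ ≥ 9, i.e. 12ⁿ ≥ 8793/23.
12² = 144 falls short of 8793/23 but 12³ = 1728 reaches it, so n = 3.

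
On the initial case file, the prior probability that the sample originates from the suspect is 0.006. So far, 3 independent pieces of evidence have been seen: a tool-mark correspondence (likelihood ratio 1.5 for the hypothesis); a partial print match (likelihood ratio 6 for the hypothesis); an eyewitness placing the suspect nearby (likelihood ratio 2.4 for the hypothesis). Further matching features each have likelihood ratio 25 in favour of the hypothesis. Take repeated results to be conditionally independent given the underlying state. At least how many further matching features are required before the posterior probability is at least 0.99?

3

Prior odds = 0.006/0.994 = 3/497.
Combined Bayes factor of the evidence already in hand = 1.5 × 6 × 2.4 = 21.6.
Odds after that evidence = (3/497) × 21.6 = 324/2485.
Target odds = 0.99/0.01 = 99.
Need 25ⁿ ≥ 99 ÷ (324/2485) = 27335/36.
25² = 625 falls short of 27335/36 but 25³ = 15625 reaches it, so n = 3.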